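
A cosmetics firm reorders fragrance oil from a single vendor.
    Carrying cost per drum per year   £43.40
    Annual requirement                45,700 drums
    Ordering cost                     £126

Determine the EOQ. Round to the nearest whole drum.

515 drums

2DS/H = 2·45,700·126/43.4 = 265,354.84
EOQ = √265,354.84 ≈ 515.13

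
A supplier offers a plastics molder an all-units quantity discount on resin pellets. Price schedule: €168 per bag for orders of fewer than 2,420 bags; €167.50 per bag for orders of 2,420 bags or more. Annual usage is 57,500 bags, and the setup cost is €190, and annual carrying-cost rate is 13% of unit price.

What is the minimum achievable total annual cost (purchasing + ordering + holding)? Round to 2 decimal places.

H₁ = 13%×€168 = €21.8400;  H₂ = 13%×€167.50 = €21.7750
EOQ₁ = √(2×57,500×190/21.8400) = 1,000.23  (< 2,420, feasible at tier 1)
EOQ₂ = √(2×57,500×190/21.7750) = 1,001.72  (< 2,420 → use Q = 2,420 at tier-2 price)
TC(tier 1 (EOQ₁), Q≈1,000.2) = €9,681,845.00
TC(tier 2, Q≈2,420.0) = €9,662,112.21
Minimum at tier 2: €9,662,112.21

€9,662,112.21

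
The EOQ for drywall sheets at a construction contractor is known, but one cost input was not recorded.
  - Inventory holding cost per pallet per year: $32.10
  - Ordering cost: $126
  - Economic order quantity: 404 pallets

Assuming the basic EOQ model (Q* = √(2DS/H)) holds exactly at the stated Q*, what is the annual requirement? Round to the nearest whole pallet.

20,791 pallets per year

EOQ relation: Q² = 2DS/H, so rearrange for the unknown.
D = Q²H / (2S) = 404² × 32.1 / (2 × 126) = 20,790.61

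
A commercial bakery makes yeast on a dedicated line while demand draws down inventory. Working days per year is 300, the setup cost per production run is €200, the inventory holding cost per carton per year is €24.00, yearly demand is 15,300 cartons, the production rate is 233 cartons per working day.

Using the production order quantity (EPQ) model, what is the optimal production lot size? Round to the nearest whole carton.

571 cartons

d = 15,300/300 = 51.0000 cartons/day;  effective holding cost H(1 − d/p) = 24·(1 − 51.0000/233) = 18.74678
Q* = √(2DS / H_eff) = √(2·15,300·200 / 18.74678) ≈ 571.36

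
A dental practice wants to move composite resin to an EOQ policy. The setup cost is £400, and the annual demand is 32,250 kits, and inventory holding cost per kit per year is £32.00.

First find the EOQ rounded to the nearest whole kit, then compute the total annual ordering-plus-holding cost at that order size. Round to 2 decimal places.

£28,733.26

EOQ = √(2DS/H) = √(2 × 32,250 × 400 / 32)
    = √(806,250.00) ≈ 897.91 → Q = 898 kits
Annual ordering cost = (D/Q)·S = (32,250/898) × 400 = £14,365.26
Annual holding cost  = (Q/2)·H = (898/2) × 32 = £14,368.00
Total = £14,365.26 + £14,368.00 = £28,733.26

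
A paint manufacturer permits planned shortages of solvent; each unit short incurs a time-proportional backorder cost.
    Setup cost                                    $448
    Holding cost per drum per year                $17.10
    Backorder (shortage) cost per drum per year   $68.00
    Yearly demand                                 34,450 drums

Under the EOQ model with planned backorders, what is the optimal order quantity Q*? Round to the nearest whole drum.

Basic EOQ = √(2·34,450·448/17.1) = 1,343.540
Backorder adjustment √((H+b)/b) = √((17.1+68)/68) = 1.1187
Q* = 1,343.540 × 1.1187 ≈ 1,503.01

1,503 drums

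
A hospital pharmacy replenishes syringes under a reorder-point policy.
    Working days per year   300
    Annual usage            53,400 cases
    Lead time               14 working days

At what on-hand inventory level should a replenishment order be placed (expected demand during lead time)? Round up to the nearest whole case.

Daily demand d = 53,400 / 300 = 178.000 cases/day
Demand during lead time = 178.000 × 14 = 2,492.00
Reorder point = 2,492.00 → round up

2,492 cases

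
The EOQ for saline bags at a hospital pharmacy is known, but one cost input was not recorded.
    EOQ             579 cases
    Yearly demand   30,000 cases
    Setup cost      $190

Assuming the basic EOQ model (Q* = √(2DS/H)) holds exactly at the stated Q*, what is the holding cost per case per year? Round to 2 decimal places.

From Q* = √(2DS/H) ⇒ Q*² = 2DS/H.
H = 2DS / Q² = 2 × 30,000 × 190 / 579² = 34.0054

$34.01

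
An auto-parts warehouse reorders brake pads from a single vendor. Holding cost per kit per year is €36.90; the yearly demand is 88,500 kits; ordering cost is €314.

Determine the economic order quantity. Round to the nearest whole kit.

EOQ = √(2DS/H) = √(2 × 88,500 × 314 / 36.9)
    = √(1,506,178.86) ≈ 1,227.26

1,227 kits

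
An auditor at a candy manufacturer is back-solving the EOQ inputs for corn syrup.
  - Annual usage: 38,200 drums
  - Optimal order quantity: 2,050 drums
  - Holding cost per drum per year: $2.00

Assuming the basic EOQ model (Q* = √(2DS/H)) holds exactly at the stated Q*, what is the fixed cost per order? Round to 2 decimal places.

$110.01

EOQ relation: Q² = 2DS/H, so rearrange for the unknown.
S = Q²H / (2D) = 2,050² × 2 / (2 × 38,200) = 110.0131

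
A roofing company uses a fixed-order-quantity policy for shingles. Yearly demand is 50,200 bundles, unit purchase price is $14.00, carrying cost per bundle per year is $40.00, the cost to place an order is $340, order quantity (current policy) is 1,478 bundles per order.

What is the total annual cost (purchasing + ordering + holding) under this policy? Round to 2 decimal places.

$743,908.04

Annual ordering cost = (D/Q)·S = (50,200/1,478) × 340 = $11,548.04
Annual holding cost  = (Q/2)·H = (1,478/2) × 40 = $29,560.00
Purchase cost = D·C = 50,200 × 14 = $702,800.00
Total = $11,548.04 + $29,560.00 + $702,800.00 = $743,908.04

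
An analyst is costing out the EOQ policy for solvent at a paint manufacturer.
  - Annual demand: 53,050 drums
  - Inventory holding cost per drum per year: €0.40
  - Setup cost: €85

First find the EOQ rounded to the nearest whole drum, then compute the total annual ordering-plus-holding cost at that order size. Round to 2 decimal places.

2DS/H = 2·53,050·85/0.4 = 22,546,250.00
EOQ = √22,546,250.00 ≈ 4,748.29 → Q = 4,748 drums
Orders/yr = 53,050/4,748 = 11.173; ordering cost = 11.173 × €85 = €949.72
Average inventory = 4,748/2 = 2374; holding cost = 2374 × €0.4 = €949.60
Total = €949.72 + €949.60 = €1,899.32

€1,899.32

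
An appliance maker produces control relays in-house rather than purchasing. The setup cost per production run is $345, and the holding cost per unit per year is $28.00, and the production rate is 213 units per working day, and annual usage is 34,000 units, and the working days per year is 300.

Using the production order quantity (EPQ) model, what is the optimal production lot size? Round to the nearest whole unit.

Daily demand d = 34,000/300 = 113.333; p = 213; 1 − d/p = 0.46792
EPQ = √(2DS / (H(1 − d/p)))
    = √(2 × 34,000 × 345 / (28 × 0.46792)) ≈ 1,338.13

1,338 units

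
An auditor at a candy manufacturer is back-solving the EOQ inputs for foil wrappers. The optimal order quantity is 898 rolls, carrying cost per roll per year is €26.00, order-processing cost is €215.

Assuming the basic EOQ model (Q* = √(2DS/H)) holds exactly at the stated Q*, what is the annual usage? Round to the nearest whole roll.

Since Q* = (2DS/H)^½, squaring gives Q*²·H = 2DS.
D = Q²H / (2S) = 898² × 26 / (2 × 215) = 48,759.31

48,759 rolls per year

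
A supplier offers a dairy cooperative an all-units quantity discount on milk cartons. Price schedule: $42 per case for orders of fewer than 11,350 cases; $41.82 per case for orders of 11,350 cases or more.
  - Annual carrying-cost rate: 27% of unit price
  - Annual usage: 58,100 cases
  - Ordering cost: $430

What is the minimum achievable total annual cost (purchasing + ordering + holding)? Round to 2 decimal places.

$2,464,003.66

H₁ = 27%×$42 = $11.3400;  H₂ = 27%×$41.82 = $11.2914
EOQ₁ = √(2×58,100×430/11.3400) = 2,099.09  (< 11,350, feasible at tier 1)
EOQ₂ = √(2×58,100×430/11.2914) = 2,103.60  (< 11,350 → use Q = 11,350 at tier-2 price)
TC(tier 1 (EOQ₁), Q≈2,099.1) = $2,464,003.66
TC(tier 2, Q≈11,350.0) = $2,496,021.84
Minimum at tier 1 (EOQ₁): $2,464,003.66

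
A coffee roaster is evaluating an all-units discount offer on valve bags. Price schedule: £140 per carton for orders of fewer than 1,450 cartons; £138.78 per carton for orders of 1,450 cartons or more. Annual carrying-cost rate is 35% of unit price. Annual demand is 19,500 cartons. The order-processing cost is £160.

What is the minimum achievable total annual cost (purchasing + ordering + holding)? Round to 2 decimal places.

£2,743,577.15

H₁ = 35%×£140 = £49.0000;  H₂ = 35%×£138.78 = £48.5730
EOQ₁ = √(2×19,500×160/49.0000) = 356.86  (< 1,450, feasible at tier 1)
EOQ₂ = √(2×19,500×160/48.5730) = 358.42  (< 1,450 → use Q = 1,450 at tier-2 price)
TC(tier 1 (EOQ₁), Q≈356.9) = £2,747,485.99
TC(tier 2, Q≈1,450.0) = £2,743,577.15
Minimum at tier 2: £2,743,577.15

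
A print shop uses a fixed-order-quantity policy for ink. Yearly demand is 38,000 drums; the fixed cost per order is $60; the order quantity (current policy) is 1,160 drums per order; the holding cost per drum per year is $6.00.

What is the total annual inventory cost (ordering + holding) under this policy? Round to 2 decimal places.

Annual ordering cost = (D/Q)·S = (38,000/1,160) × 60 = $1,965.52
Annual holding cost  = (Q/2)·H = (1,160/2) × 6 = $3,480.00
Total = $1,965.52 + $3,480.00 = $5,445.52

$5,445.52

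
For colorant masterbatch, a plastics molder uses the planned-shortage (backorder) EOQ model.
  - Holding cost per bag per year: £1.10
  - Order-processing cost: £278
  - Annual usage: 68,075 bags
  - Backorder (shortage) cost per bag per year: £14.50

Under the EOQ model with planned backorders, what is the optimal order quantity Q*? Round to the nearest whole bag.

6,084 bags

Q* = √(2DS/H) · √((H + b)/b)
   = √(2 × 68,075 × 278 / 1.1) · √((1.1 + 14.5) / 14.5)
   = 5,865.903 × 1.0372 ≈ 6,084.34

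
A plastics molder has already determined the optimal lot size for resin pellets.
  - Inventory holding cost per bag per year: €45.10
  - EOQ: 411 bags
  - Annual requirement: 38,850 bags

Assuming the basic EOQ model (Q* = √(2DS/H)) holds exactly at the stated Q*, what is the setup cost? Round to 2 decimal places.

EOQ relation: Q² = 2DS/H, so rearrange for the unknown.
S = Q²H / (2D) = 411² × 45.1 / (2 × 38,850) = 98.0481

€98.05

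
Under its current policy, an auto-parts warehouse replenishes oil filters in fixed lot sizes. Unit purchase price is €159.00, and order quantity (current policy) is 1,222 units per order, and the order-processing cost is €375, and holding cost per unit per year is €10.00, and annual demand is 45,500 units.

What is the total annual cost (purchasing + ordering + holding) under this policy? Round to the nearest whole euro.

Ordering: D/Q × S = 45,500/1,222 × €375 = €13,962.77
Holding:  Q/2 × H = 1,222/2 × €10 = €6,110.00
Purchase cost = D·C = 45,500 × 159 = €7,234,500.00
Total = €13,962.77 + €6,110.00 + €7,234,500.00 = €7,254,572.77

€7,254,573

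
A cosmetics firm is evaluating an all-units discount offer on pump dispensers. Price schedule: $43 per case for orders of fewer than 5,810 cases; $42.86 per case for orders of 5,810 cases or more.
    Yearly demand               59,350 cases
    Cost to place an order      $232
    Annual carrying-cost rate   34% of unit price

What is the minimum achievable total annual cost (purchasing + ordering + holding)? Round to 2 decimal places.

H₁ = 34%×$43 = $14.6200;  H₂ = 34%×$42.86 = $14.5724
EOQ₁ = √(2×59,350×232/14.6200) = 1,372.45  (< 5,810, feasible at tier 1)
EOQ₂ = √(2×59,350×232/14.5724) = 1,374.69  (< 5,810 → use Q = 5,810 at tier-2 price)
TC(tier 1 (EOQ₁), Q≈1,372.4) = $2,572,115.18
TC(tier 2, Q≈5,810.0) = $2,588,443.74
Minimum at tier 1 (EOQ₁): $2,572,115.18

$2,572,115.18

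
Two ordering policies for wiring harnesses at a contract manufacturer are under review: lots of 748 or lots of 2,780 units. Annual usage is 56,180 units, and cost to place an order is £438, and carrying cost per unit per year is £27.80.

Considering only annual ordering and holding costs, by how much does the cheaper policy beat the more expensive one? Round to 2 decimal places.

TC(Q) = (D/Q)S + (Q/2)H
TC(748) = (56,180/748)×438 + (748/2)×27.8 = £43,294.04
TC(2,780) = (56,180/2,780)×438 + (2,780/2)×27.8 = £47,493.38
Lots of 748 are cheaper by £4,199.34.

£4,199.34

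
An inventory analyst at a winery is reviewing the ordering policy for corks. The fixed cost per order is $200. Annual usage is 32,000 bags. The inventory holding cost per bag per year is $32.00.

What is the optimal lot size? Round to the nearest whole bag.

2DS/H = 2·32,000·200/32 = 400,000.00
EOQ = √400,000.00 ≈ 632.46

632 bags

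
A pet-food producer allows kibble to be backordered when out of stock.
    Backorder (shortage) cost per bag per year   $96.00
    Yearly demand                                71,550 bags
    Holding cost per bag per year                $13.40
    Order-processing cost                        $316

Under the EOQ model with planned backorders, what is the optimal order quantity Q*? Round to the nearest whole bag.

1,961 bags

Q* = √(2DS/H) · √((H + b)/b)
   = √(2 × 71,550 × 316 / 13.4) · √((13.4 + 96) / 96)
   = 1,837.008 × 1.0675 ≈ 1,961.03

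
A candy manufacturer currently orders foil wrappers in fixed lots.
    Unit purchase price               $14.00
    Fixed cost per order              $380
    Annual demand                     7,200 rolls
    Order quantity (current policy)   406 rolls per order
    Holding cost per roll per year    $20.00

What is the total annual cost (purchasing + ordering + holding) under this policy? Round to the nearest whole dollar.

$111,599

Orders/yr = 7,200/406 = 17.734; ordering cost = 17.734 × $380 = $6,738.92
Average inventory = 406/2 = 203; holding cost = 203 × $20 = $4,060.00
Purchase cost = D·C = 7,200 × 14 = $100,800.00
Total = $6,738.92 + $4,060.00 + $100,800.00 = $111,598.92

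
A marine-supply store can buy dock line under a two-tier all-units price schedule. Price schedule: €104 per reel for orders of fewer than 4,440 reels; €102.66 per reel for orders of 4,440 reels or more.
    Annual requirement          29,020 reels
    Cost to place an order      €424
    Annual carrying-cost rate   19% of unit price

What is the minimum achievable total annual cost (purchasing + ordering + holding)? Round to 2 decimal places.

€3,025,266.47

H₁ = 19%×€104 = €19.7600;  H₂ = 19%×€102.66 = €19.5054
EOQ₁ = √(2×29,020×424/19.7600) = 1,115.97  (< 4,440, feasible at tier 1)
EOQ₂ = √(2×29,020×424/19.5054) = 1,123.23  (< 4,440 → use Q = 4,440 at tier-2 price)
TC(tier 1 (EOQ₁), Q≈1,116.0) = €3,040,131.60
TC(tier 2, Q≈4,440.0) = €3,025,266.47
Minimum at tier 2: €3,025,266.47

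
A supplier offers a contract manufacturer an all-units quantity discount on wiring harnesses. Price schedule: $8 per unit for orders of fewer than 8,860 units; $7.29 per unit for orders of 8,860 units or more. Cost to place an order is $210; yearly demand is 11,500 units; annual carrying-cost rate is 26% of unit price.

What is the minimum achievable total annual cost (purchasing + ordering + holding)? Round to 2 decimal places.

H₁ = 26%×$8 = $2.0800;  H₂ = 26%×$7.29 = $1.8954
EOQ₁ = √(2×11,500×210/2.0800) = 1,523.85  (< 8,860, feasible at tier 1)
EOQ₂ = √(2×11,500×210/1.8954) = 1,596.33  (< 8,860 → use Q = 8,860 at tier-2 price)
TC(tier 1 (EOQ₁), Q≈1,523.8) = $95,169.61
TC(tier 2, Q≈8,860.0) = $92,504.20
Minimum at tier 2: $92,504.20

$92,504.20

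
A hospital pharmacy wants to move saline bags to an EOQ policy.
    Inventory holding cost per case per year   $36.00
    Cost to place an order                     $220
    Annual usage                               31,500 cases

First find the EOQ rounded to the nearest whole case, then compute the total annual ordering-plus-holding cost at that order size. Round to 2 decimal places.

EOQ = √(2DS/H) = √(2 × 31,500 × 220 / 36)
    = √(385,000.00) ≈ 620.48 → Q = 620 cases
Orders/yr = 31,500/620 = 50.806; ordering cost = 50.806 × $220 = $11,177.42
Average inventory = 620/2 = 310; holding cost = 310 × $36 = $11,160.00
Total = $11,177.42 + $11,160.00 = $22,337.42

$22,337.42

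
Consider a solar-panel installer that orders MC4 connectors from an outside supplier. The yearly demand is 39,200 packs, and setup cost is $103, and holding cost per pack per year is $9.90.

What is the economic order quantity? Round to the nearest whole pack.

Q* = √(2·D·S / H) = √(2·39,200·103 / 9.9) = √815,676.8 ≈ 903.15

903 packs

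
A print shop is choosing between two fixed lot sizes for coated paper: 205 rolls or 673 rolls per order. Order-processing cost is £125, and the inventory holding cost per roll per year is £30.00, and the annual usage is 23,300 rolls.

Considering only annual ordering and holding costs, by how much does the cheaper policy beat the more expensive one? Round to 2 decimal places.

£2,859.68

TC(Q) = (D/Q)S + (Q/2)H
TC(205) = (23,300/205)×125 + (205/2)×30 = £17,282.32
TC(673) = (23,300/673)×125 + (673/2)×30 = £14,422.64
|ΔTC| = |£17,282.32 − £14,422.64| = £2,859.68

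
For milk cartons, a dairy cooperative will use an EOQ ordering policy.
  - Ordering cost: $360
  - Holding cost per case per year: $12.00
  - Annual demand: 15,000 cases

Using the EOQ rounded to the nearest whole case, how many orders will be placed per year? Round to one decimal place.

EOQ = √(2DS/H) = √(2 × 15,000 × 360 / 12)
    = √(900,000.00) ≈ 948.68 → Q = 949
N = D/Q = 15,000/949 ≈ 15.806 orders/yr

15.8 orders per year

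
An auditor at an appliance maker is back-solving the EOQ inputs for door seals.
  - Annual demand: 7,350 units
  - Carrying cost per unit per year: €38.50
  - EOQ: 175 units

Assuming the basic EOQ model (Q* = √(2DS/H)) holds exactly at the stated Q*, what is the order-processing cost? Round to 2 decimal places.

EOQ relation: Q² = 2DS/H, so rearrange for the unknown.
S = Q²H / (2D) = 175² × 38.5 / (2 × 7,350) = 80.2083

€80.21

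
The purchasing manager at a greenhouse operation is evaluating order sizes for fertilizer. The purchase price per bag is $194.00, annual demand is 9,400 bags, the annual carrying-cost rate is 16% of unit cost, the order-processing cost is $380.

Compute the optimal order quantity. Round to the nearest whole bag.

480 bags

Holding cost per bag per year: H = 16% × $194 = $31.0400
Optimal lot size Q* = (2 × 9,400 × $380 / $31.04)^½ ≈ 479.74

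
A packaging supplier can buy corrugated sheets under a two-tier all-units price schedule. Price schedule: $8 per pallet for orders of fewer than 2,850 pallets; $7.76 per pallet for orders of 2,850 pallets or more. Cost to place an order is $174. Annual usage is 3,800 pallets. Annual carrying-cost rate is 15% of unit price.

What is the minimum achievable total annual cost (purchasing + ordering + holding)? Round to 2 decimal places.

H₁ = 15%×$8 = $1.2000;  H₂ = 15%×$7.76 = $1.1640
EOQ₁ = √(2×3,800×174/1.2000) = 1,049.76  (< 2,850, feasible at tier 1)
EOQ₂ = √(2×3,800×174/1.1640) = 1,065.87  (< 2,850 → use Q = 2,850 at tier-2 price)
TC(tier 1 (EOQ₁), Q≈1,049.8) = $31,659.71
TC(tier 2, Q≈2,850.0) = $31,378.70
Minimum at tier 2: $31,378.70

$31,378.70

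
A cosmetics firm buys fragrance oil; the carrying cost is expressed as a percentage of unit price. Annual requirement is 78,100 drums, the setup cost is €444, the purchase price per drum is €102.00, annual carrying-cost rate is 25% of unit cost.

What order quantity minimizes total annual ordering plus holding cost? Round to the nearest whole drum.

H = i·C = 0.25 × €102 = €25.5000 per drum-year
Q* = √(2·D·S / H) = √(2·78,100·444 / 25.5) = √2,719,717.6 ≈ 1,649.16

1,649 drums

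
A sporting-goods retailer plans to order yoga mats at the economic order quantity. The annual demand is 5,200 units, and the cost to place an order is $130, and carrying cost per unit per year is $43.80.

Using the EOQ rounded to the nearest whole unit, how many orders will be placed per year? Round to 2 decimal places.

EOQ = √(2DS/H) = √(2 × 5,200 × 130 / 43.8)
    = √(30,867.58) ≈ 175.69 → Q = 176
Orders per year = D/Q = 5,200 / 176 = 29.545

29.55 orders per year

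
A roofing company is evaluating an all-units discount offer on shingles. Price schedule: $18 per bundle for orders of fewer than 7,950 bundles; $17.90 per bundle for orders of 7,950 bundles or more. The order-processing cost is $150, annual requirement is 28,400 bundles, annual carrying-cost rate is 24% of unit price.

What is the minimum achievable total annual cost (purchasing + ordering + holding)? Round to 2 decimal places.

H₁ = 24%×$18 = $4.3200;  H₂ = 24%×$17.90 = $4.2960
EOQ₁ = √(2×28,400×150/4.3200) = 1,404.36  (< 7,950, feasible at tier 1)
EOQ₂ = √(2×28,400×150/4.2960) = 1,408.28  (< 7,950 → use Q = 7,950 at tier-2 price)
TC(tier 1 (EOQ₁), Q≈1,404.4) = $517,266.83
TC(tier 2, Q≈7,950.0) = $525,972.45
Minimum at tier 1 (EOQ₁): $517,266.83

$517,266.83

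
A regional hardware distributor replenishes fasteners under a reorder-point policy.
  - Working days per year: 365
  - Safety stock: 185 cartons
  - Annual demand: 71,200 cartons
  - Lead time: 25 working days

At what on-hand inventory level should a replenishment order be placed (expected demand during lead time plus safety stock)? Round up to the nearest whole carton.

5,062 cartons

Daily demand d = 71,200 / 365 = 195.068 cartons/day
Demand during lead time = 195.068 × 25 = 4,876.71
Reorder point = 4,876.71 + 185 = 5,061.71 → round up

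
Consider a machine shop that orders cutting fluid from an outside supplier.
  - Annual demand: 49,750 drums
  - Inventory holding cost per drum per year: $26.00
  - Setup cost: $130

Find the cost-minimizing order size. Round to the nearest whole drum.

705 drums

EOQ = √(2DS/H) = √(2 × 49,750 × 130 / 26)
    = √(497,500.00) ≈ 705.34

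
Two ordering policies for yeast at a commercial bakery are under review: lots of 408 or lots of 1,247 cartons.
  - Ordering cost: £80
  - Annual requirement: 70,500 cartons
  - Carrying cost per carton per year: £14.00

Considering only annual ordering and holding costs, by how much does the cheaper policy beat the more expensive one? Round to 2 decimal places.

TC(Q) = (D/Q)S + (Q/2)H
TC(408) = (70,500/408)×80 + (408/2)×14 = £16,679.53
TC(1,247) = (70,500/1,247)×80 + (1,247/2)×14 = £13,251.85
|ΔTC| = |£16,679.53 − £13,251.85| = £3,427.67

£3,427.67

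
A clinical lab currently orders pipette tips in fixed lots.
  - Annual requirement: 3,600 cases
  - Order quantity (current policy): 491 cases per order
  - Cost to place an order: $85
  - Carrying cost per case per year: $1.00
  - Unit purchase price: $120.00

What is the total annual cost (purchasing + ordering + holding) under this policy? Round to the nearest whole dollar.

$432,869

Annual ordering cost = (D/Q)·S = (3,600/491) × 85 = $623.22
Annual holding cost  = (Q/2)·H = (491/2) × 1 = $245.50
Purchase cost = D·C = 3,600 × 120 = $432,000.00
Total = $623.22 + $245.50 + $432,000.00 = $432,868.72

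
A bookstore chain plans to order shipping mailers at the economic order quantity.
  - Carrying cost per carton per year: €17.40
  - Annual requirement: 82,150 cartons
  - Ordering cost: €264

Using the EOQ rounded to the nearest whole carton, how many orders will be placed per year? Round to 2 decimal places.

52.03 orders per year

EOQ = √(2DS/H) = √(2 × 82,150 × 264 / 17.4)
    = √(2,492,827.59) ≈ 1,578.87 → Q = 1,579
Orders per year = D/Q = 82,150 / 1,579 = 52.027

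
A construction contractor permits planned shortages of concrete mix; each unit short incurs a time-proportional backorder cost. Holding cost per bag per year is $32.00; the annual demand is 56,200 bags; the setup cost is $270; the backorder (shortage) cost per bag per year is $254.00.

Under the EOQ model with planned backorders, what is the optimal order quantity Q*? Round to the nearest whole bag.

1,033 bags

Q* = √(2DS/H) · √((H + b)/b)
   = √(2 × 56,200 × 270 / 32) · √((32 + 254) / 254)
   = 973.845 × 1.0611 ≈ 1,033.37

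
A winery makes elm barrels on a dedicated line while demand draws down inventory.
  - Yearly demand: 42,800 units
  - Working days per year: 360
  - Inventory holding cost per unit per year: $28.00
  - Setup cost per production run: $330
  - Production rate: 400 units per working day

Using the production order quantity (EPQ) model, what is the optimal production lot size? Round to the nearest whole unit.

Daily demand d = 42,800/360 = 118.889; p = 400; 1 − d/p = 0.70278
EPQ = √(2DS / (H(1 − d/p)))
    = √(2 × 42,800 × 330 / (28 × 0.70278)) ≈ 1,198.14

1,198 units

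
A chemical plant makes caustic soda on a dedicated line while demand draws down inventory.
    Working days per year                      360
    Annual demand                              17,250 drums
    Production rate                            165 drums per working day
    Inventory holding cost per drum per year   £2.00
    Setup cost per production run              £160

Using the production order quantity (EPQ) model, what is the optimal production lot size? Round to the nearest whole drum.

1,972 drums

Daily demand d = 17,250/360 = 47.917; p = 165; 1 − d/p = 0.70960
EPQ = √(2DS / (H(1 − d/p)))
    = √(2 × 17,250 × 160 / (2 × 0.70960)) ≈ 1,972.19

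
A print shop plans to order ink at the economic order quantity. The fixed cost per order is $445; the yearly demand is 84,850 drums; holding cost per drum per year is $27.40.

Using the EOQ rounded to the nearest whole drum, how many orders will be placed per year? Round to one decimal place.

2DS/H = 2·84,850·445/27.4 = 2,756,076.64
EOQ = √2,756,076.64 ≈ 1,660.14 → Q = 1,660
N = D/Q = 84,850/1,660 ≈ 51.114 orders/yr

51.1 orders per year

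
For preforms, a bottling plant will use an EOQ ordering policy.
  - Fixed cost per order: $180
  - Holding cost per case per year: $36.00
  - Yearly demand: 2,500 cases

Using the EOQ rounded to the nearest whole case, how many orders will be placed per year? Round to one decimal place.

15.8 orders per year

Q* = √(2·D·S / H) = √(2·2,500·180 / 36) = √25,000.0 ≈ 158.11 → Q = 158
Orders per year = D/Q = 2,500 / 158 = 15.823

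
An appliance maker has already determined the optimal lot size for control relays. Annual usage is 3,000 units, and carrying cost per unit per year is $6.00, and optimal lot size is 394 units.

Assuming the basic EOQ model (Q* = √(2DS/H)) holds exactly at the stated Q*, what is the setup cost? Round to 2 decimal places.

EOQ relation: Q² = 2DS/H, so rearrange for the unknown.
S = Q²H / (2D) = 394² × 6 / (2 × 3,000) = 155.2360

$155.24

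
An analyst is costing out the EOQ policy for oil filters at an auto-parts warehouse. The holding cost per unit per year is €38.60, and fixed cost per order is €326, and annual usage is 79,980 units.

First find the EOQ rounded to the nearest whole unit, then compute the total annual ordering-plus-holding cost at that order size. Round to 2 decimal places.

2DS/H = 2·79,980·326/38.6 = 1,350,957.51
EOQ = √1,350,957.51 ≈ 1,162.31 → Q = 1,162 units
Orders/yr = 79,980/1,162 = 68.830; ordering cost = 68.830 × €326 = €22,438.45
Average inventory = 1,162/2 = 581; holding cost = 581 × €38.6 = €22,426.60
Total = €22,438.45 + €22,426.60 = €44,865.05

€44,865.05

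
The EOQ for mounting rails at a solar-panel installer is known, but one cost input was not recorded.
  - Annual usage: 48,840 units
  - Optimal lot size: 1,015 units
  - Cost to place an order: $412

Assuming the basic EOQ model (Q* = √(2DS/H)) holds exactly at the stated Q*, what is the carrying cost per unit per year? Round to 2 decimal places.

$39.06

From Q* = √(2DS/H) ⇒ Q*² = 2DS/H.
H = 2DS / Q² = 2 × 48,840 × 412 / 1,015² = 39.0635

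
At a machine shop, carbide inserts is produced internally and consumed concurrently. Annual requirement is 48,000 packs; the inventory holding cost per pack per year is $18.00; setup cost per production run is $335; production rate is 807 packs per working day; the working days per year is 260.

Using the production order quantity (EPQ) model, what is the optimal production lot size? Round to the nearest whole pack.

Daily demand d = 48,000/260 = 184.615; p = 807; 1 − d/p = 0.77123
EPQ = √(2DS / (H(1 − d/p)))
    = √(2 × 48,000 × 335 / (18 × 0.77123)) ≈ 1,522.05

1,522 packs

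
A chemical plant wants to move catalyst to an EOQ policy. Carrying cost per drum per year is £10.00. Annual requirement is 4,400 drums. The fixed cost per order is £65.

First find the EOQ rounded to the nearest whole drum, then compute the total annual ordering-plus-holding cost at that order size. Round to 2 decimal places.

Optimal lot size Q* = (2 × 4,400 × £65 / £10)^½ ≈ 239.17 → Q = 239 drums
Ordering: D/Q × S = 4,400/239 × £65 = £1,196.65
Holding:  Q/2 × H = 239/2 × £10 = £1,195.00
Total = £1,196.65 + £1,195.00 = £2,391.65

£2,391.65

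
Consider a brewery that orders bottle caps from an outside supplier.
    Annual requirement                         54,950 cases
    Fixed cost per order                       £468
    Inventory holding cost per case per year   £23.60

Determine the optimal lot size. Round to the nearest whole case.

Optimal lot size Q* = (2 × 54,950 × £468 / £23.6)^½ ≈ 1,476.27

1,476 cases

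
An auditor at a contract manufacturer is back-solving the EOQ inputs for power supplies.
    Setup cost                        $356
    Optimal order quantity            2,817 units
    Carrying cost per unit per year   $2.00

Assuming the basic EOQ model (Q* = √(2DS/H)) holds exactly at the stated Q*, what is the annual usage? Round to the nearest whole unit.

22,291 units per year

From Q* = √(2DS/H) ⇒ Q*² = 2DS/H.
D = Q²H / (2S) = 2,817² × 2 / (2 × 356) = 22,290.70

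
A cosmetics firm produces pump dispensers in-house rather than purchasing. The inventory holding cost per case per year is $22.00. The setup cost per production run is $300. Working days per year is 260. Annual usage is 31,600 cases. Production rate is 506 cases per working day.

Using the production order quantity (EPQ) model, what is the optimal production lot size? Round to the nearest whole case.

Daily demand d = 31,600/260 = 121.538; p = 506; 1 − d/p = 0.75981
EPQ = √(2DS / (H(1 − d/p)))
    = √(2 × 31,600 × 300 / (22 × 0.75981)) ≈ 1,065.02

1,065 cases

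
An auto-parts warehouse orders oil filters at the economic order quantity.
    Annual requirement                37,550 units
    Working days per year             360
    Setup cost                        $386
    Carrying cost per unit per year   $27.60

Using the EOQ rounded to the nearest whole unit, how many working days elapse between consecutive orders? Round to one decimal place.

EOQ = √(2DS/H) = √(2 × 37,550 × 386 / 27.6)
    = √(1,050,311.59) ≈ 1,024.85 → Q = 1,025 units
Days between orders = 360 / (D/Q) = 360 / 36.634 ≈ 9.827

9.8 days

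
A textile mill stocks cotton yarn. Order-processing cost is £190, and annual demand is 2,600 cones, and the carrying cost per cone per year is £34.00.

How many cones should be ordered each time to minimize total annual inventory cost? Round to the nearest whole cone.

170 cones

2DS/H = 2·2,600·190/34 = 29,058.82
EOQ = √29,058.82 ≈ 170.47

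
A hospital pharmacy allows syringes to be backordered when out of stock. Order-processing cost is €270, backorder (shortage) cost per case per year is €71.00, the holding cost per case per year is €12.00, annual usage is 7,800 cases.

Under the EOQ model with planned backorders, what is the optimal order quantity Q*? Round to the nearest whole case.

641 cases

Basic EOQ = √(2·7,800·270/12) = 592.453
Backorder adjustment √((H+b)/b) = √((12+71)/71) = 1.0812
Q* = 592.453 × 1.0812 ≈ 640.57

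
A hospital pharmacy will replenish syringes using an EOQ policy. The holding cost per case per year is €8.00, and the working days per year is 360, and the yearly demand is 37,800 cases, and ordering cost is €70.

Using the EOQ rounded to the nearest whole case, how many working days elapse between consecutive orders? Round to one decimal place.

2DS/H = 2·37,800·70/8 = 661,500.00
EOQ = √661,500.00 ≈ 813.33 → Q = 813 cases
T = Q/D × 360 days = 813/37,800 × 360 = 7.743 days

7.7 days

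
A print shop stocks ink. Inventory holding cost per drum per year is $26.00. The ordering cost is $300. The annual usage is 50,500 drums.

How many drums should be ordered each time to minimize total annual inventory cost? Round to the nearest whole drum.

Optimal lot size Q* = (2 × 50,500 × $300 / $26)^½ ≈ 1,079.53

1,080 drums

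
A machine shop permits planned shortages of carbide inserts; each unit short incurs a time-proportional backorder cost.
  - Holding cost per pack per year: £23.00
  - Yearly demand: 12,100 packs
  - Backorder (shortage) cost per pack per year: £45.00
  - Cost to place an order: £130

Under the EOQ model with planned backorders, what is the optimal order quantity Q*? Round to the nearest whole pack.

455 packs

Basic EOQ = √(2·12,100·130/23) = 369.841
Backorder adjustment √((H+b)/b) = √((23+45)/45) = 1.2293
Q* = 369.841 × 1.2293 ≈ 454.64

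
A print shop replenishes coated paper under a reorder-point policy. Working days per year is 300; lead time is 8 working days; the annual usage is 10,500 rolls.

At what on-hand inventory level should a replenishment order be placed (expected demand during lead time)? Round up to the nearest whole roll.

280 rolls

Daily demand d = 10,500 / 300 = 35.000 rolls/day
Demand during lead time = 35.000 × 8 = 280.00
Reorder point = 280.00 → round up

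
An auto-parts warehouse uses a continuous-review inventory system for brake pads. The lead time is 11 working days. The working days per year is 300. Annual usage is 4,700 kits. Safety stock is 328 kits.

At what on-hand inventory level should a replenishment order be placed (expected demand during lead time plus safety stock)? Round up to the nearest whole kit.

Daily demand d = 4,700 / 300 = 15.667 kits/day
Demand during lead time = 15.667 × 11 = 172.33
Reorder point = 172.33 + 328 = 500.33 → round up

501 kits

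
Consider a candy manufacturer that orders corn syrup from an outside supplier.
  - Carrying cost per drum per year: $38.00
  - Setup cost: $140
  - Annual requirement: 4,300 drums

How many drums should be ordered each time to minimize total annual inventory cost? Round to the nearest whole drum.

178 drums

Optimal lot size Q* = (2 × 4,300 × $140 / $38)^½ ≈ 178.00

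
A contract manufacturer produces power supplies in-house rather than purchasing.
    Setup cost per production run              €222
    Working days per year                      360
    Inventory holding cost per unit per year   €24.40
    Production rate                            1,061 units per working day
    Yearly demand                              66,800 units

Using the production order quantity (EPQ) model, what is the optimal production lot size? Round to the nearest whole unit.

1,214 units

Daily demand d = 66,800/360 = 185.556; p = 1061; 1 − d/p = 0.82511
EPQ = √(2DS / (H(1 − d/p)))
    = √(2 × 66,800 × 222 / (24.4 × 0.82511)) ≈ 1,213.75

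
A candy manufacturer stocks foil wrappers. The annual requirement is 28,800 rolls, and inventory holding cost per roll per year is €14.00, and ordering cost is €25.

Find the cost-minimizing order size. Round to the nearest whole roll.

Optimal lot size Q* = (2 × 28,800 × €25 / €14)^½ ≈ 320.71

321 rolls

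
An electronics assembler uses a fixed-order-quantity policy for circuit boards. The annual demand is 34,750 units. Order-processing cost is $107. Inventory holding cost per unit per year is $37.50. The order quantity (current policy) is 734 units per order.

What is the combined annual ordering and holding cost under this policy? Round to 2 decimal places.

$18,828.24

Ordering: D/Q × S = 34,750/734 × $107 = $5,065.74
Holding:  Q/2 × H = 734/2 × $37.5 = $13,762.50
Total = $5,065.74 + $13,762.50 = $18,828.24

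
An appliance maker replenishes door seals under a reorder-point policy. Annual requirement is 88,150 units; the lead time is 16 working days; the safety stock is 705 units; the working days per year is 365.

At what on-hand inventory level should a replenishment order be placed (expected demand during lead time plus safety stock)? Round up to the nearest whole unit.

4,570 units

Daily demand d = 88,150 / 365 = 241.507 units/day
Demand during lead time = 241.507 × 16 = 3,864.11
Reorder point = 3,864.11 + 705 = 4,569.11 → round up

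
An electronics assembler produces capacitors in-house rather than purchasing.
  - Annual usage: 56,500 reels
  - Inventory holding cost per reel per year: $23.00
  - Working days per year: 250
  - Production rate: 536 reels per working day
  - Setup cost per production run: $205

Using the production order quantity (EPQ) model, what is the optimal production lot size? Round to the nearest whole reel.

1,320 reels

d = 56,500/250 = 226.0000 reels/day;  effective holding cost H(1 − d/p) = 23·(1 − 226.0000/536) = 13.30224
Q* = √(2DS / H_eff) = √(2·56,500·205 / 13.30224) ≈ 1,319.63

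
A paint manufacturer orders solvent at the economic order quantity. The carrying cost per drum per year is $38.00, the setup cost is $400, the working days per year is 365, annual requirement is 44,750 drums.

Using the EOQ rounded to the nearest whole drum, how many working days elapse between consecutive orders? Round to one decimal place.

7.9 days

Q* = √(2·D·S / H) = √(2·44,750·400 / 38) = √942,105.3 ≈ 970.62 → Q = 971 drums
T = Q/D × 365 days = 971/44,750 × 365 = 7.920 days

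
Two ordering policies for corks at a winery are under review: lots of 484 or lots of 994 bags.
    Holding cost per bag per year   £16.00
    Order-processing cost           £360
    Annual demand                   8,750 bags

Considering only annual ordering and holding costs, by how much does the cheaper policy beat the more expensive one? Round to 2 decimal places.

TC(Q) = (D/Q)S + (Q/2)H
TC(484) = (8,750/484)×360 + (484/2)×16 = £10,380.26
TC(994) = (8,750/994)×360 + (994/2)×16 = £11,121.01
Lots of 484 are cheaper by £740.75.

£740.75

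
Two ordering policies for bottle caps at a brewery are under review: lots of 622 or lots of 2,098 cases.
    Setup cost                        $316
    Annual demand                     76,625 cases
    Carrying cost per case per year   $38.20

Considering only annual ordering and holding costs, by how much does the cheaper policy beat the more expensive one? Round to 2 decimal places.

Annual cost at Q: ordering D·S/Q plus holding Q·H/2.
TC(622) = (76,625/622)×316 + (622/2)×38.2 = $50,808.66
TC(2,098) = (76,625/2,098)×316 + (2,098/2)×38.2 = $51,613.03
|ΔTC| = |$50,808.66 − $51,613.03| = $804.37

$804.37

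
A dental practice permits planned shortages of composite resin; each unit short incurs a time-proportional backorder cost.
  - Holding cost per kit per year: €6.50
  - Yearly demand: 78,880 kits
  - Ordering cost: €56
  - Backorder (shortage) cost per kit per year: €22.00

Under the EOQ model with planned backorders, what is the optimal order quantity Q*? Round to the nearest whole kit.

Q* = √(2DS/H) · √((H + b)/b)
   = √(2 × 78,880 × 56 / 6.5) · √((6.5 + 22) / 22)
   = 1,165.831 × 1.1382 ≈ 1,326.93

1,327 kits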